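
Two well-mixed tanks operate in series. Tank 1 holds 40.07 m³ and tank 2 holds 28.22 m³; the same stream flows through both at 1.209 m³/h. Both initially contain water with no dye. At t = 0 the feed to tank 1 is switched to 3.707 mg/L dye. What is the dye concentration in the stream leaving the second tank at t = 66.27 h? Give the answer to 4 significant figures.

2.526 mg/L

Time constants: τᵢ = Vᵢ/Q for each well-mixed tank.
τ₁ = 40.07/1.209 = 33.1431 h; τ₂ = 28.22/1.209 = 23.3416 h.
Tank 1: C₁ = C_in(1 − e^(−t/τ₁)). Tank 2 (τ₁ ≠ τ₂): C₂ = C_in[1 − (τ₁ e^(−t/τ₁) − τ₂ e^(−t/τ₂))/(τ₁ − τ₂)].
At t = 66.27: e^(−t/τ₁) = 0.135401, e^(−t/τ₂) = 0.0584761.
C₂ = 3.707·[1 − (33.1431·0.135401 − 23.3416·0.0584761)/(9.80149)] = 3.707·0.681406 = 2.52597 mg/L.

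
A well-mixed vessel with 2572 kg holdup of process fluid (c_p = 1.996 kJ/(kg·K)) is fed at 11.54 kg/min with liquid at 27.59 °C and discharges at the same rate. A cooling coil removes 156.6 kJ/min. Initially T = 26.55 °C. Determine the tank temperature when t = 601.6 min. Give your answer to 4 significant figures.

21.18 °C

First-law balance (no shaft work): M c_p dT/dt = ṁ c_p (T_in − T) − 156.6.
Rearrange: dT/dt = (T_ss − T)/τ with τ = M/ṁ = 222.877 min and T_ss = T_in − Q̇/(ṁ c_p) = 20.7913 °C.
T approaches T_ss exponentially: T(t) = T_ss + (T₀ − T_ss) e^(−t/τ).
T(601.6) = 20.7913 + (5.75869)·e^(−601.6/222.877) = 20.7913 + (5.75869)·0.0672561 = 21.1786 °C.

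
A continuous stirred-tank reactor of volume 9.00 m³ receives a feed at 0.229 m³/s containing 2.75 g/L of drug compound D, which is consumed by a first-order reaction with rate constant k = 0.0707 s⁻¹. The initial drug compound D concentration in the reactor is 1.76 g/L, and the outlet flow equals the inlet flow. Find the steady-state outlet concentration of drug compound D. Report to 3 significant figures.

Species balance: V dC/dt = Q C_in − Q C − k V C.
At steady state: 0 = Q C_in − (Q + kV) C_ss, so C_ss = Q C_in/(Q + kV).
C_ss = 0.229·2.75/(0.229 + 0.0707·9.00) = 0.62975/0.86530 = 0.72778 g/L.

0.728 g/L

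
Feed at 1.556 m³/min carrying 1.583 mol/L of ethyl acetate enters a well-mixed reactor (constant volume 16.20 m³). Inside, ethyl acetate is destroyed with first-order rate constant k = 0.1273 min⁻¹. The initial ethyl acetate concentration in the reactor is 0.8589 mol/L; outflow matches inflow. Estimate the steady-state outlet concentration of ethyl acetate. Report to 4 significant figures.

0.6808 mol/L

Species balance: V dC/dt = Q C_in − Q C − k V C.
Steady state (dC/dt = 0): C_ss = Q C_in/(Q + kV) = C_in/(1 + kV/Q).
C_ss = 1.556·1.583/(1.556 + 0.1273·16.20) = 2.46315/3.61826 = 0.680755 mol/L.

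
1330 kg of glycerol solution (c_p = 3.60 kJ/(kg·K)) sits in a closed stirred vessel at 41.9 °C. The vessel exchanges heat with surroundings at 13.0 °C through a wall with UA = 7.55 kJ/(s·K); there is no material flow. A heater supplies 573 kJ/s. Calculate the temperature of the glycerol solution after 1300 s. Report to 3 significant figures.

82.8 °C

M c_p dT/dt = −UA(T − T_amb) + Q̇.
dT/dt = (T_ss − T)/τ with T_ss = T_amb + Q̇/UA = 13.0 + 573/7.55 = 88.894 °C, τ = M c_p/UA = 1330·3.60/7.55 = 634.17 s.
This is linear first-order; T(t) = T_ss + (T₀ − T_ss) e^(−t/τ).
T(1300) = 88.894 + (-46.994)·0.12875 = 82.844 °C.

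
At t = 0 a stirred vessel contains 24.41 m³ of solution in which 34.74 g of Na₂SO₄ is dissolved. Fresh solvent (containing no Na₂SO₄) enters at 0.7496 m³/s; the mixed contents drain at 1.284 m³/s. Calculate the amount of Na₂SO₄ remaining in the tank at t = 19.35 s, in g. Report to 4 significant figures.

Let m(t) be the amount of Na₂SO₄. Volume: V(t) = V₀ + (Q_in − Q_out) t = 24.41 − 0.534400 t; V(19.35) = 14.0694 m³.
No Na₂SO₄ enters, so dm/dt = −Q_out · (m/V).
dm/m = −Q_out dt/(V₀ − 0.534400 t); integrating gives ln(m/m₀) = −(Q_out/(Q_in−Q_out)) ln(V/V₀).
m = m₀ (V₀/V)^(Q_out/(Q_in−Q_out)) = 34.74 × (24.41/14.0694)^(-2.40269) = 9.24444 g.

9.244 g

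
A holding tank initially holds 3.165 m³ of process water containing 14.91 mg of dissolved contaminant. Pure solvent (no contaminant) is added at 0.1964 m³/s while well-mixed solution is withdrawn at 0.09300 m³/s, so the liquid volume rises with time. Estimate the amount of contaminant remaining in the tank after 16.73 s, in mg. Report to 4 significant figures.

Total volume: dV/dt = Q_in − Q_out = 0.103400 m³/s, so V(t) = 3.165 + 0.103400 t and V(16.73) = 4.89488 m³.
No contaminant enters, so dm/dt = −Q_out · (m/V).
dm/m = −Q_out dt/(V₀ + 0.103400 t); integrating gives ln(m/m₀) = −(Q_out/(Q_in−Q_out)) ln(V/V₀).
m = m₀ (V₀/V)^(Q_out/(Q_in−Q_out)) = 14.91 × (3.165/4.89488)^(0.899420) = 10.0729 mg.

10.07 mg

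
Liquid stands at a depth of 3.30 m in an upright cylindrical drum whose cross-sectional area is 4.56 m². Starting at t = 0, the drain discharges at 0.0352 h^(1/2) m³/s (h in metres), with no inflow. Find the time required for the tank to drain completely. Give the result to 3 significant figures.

A dh/dt = −Q_out = −0.0352 √h.
∫ h^(−1/2) dh = −(0.0352/A) ∫ dt, giving 2√h = 2√h₀ − (0.0352/A) t.
Set h = 0: 2√h₀ = (0.0352/A) t_empty ⇒ t_empty = 2A√h₀/0.0352.
t_empty = 2·4.56·√3.30/0.0352 = 9.1200·1.8166/0.0352 = 470.66 s.

471 s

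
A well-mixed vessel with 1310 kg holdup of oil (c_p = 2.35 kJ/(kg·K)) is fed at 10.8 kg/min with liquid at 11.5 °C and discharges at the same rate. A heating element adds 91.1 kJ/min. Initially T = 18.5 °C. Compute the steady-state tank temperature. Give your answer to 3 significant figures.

15.1 °C

M c_p dT/dt = ṁ c_p (T_in − T) + Q̇.
At steady state dT/dt = 0 ⇒ T_ss = T_in + Q̇/(ṁ c_p) = 11.5 + 91.1/(10.8·2.35) = 15.089 °C.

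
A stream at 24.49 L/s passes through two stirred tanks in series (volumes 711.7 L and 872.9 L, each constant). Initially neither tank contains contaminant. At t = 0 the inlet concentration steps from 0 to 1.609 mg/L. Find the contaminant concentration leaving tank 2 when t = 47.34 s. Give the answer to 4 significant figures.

Species balance on tank i: dCᵢ/dt = (Cᵢ₋₁ − Cᵢ)/τᵢ with τᵢ = Vᵢ/Q.
τ₁ = 711.7/24.49 = 29.0608 s; τ₂ = 872.9/24.49 = 35.6431 s.
Tank 1: C₁ = C_in(1 − e^(−t/τ₁)). Tank 2 (τ₁ ≠ τ₂): C₂ = C_in[1 − (τ₁ e^(−t/τ₁) − τ₂ e^(−t/τ₂))/(τ₁ − τ₂)].
At t = 47.34: e^(−t/τ₁) = 0.196126, e^(−t/τ₂) = 0.264963.
C₂ = 1.609·[1 − (29.0608·0.196126 − 35.6431·0.264963)/(-6.58228)] = 1.609·0.431124 = 0.693679 mg/L.

0.6937 mg/L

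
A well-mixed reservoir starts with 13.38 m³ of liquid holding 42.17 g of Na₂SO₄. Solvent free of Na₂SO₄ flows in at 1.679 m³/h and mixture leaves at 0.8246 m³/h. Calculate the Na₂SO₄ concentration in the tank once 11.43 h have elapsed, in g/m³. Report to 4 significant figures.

1.074 g/m³

Let m(t) be the amount of Na₂SO₄. Volume: V(t) = V₀ + (Q_in − Q_out) t = 13.38 + 0.854400 t; V(11.43) = 23.1458 m³.
Species balance (pure solvent in): dm/dt = −Q_out · m/V(t).
dm/m = −Q_out dt/(V₀ + 0.854400 t); integrating gives ln(m/m₀) = −(Q_out/(Q_in−Q_out)) ln(V/V₀).
m = m₀ (V₀/V)^(Q_out/(Q_in−Q_out)) = 42.17 × (13.38/23.1458)^(0.965122) = 24.8479 g.
C = m/V = 24.8479/23.1458 = 1.07354 g/m³.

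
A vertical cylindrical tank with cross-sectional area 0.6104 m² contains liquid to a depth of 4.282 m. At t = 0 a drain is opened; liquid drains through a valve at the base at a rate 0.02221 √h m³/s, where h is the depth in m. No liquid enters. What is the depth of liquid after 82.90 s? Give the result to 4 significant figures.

With no inflow, A dh/dt = −0.02221 √h.
Separate and integrate: 2(√h − √h₀) = −(0.02221/A) t.
√h = √4.282 − 0.02221·82.90/(2·0.6104) = 2.06930 − 1.50820 = 0.561101.
h = 0.561101² = 0.314834 m.

0.3148 m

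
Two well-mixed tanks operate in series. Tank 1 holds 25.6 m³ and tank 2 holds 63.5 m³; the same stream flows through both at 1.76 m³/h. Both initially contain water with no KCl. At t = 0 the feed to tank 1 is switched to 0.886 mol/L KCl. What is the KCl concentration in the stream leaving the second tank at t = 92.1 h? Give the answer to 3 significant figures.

0.771 mol/L

Time constants: τᵢ = Vᵢ/Q for each well-mixed tank.
τ₁ = 25.6/1.76 = 14.545 h; τ₂ = 63.5/1.76 = 36.080 h.
Solving the cascade with C₁(0)=C₂(0)=0 gives C₂(t) = C_in[1 − (τ₁ e^(−t/τ₁) − τ₂ e^(−t/τ₂))/(τ₁ − τ₂)].
At t = 92.1: e^(−t/τ₁) = 0.0017787, e^(−t/τ₂) = 0.077872.
C₂ = 0.886·[1 − (14.545·0.0017787 − 36.080·0.077872)/(-21.534)] = 0.886·0.87073 = 0.77147 mol/L.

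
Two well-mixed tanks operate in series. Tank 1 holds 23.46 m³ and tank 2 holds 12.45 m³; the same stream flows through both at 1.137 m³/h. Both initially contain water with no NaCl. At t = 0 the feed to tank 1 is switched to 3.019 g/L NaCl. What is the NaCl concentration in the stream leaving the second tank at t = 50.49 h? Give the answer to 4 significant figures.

Species balance on tank i: dCᵢ/dt = (Cᵢ₋₁ − Cᵢ)/τᵢ with τᵢ = Vᵢ/Q.
τ₁ = 23.46/1.137 = 20.6332 h; τ₂ = 12.45/1.137 = 10.9499 h.
Solving the cascade with C₁(0)=C₂(0)=0 gives C₂(t) = C_in[1 − (τ₁ e^(−t/τ₁) − τ₂ e^(−t/τ₂))/(τ₁ − τ₂)].
At t = 50.49: e^(−t/τ₁) = 0.0865510, e^(−t/τ₂) = 0.00994173.
C₂ = 3.019·[1 − (20.6332·0.0865510 − 10.9499·0.00994173)/(9.68338)] = 3.019·0.826820 = 2.49617 g/L.

2.496 g/L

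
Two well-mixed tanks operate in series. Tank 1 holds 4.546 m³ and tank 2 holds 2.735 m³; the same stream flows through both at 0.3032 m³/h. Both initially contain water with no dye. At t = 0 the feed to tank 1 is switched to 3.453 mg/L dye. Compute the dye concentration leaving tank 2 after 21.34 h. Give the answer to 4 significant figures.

Species balance on tank i: dCᵢ/dt = (Cᵢ₋₁ − Cᵢ)/τᵢ with τᵢ = Vᵢ/Q.
τ₁ = 4.546/0.3032 = 14.9934 h; τ₂ = 2.735/0.3032 = 9.02045 h.
Tank 1: C₁ = C_in(1 − e^(−t/τ₁)). Tank 2 (τ₁ ≠ τ₂): C₂ = C_in[1 − (τ₁ e^(−t/τ₁) − τ₂ e^(−t/τ₂))/(τ₁ − τ₂)].
At t = 21.34: e^(−t/τ₁) = 0.240919, e^(−t/τ₂) = 0.0938802.
C₂ = 3.453·[1 − (14.9934·0.240919 − 9.02045·0.0938802)/(5.97296)] = 3.453·0.537020 = 1.85433 mg/L.

1.854 mg/L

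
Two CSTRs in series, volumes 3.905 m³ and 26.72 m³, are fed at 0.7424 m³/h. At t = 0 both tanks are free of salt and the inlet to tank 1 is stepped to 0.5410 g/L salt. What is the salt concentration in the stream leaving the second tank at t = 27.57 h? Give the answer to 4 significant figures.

Species balance on tank i: dCᵢ/dt = (Cᵢ₋₁ − Cᵢ)/τᵢ with τᵢ = Vᵢ/Q.
τ₁ = 3.905/0.7424 = 5.25997 h; τ₂ = 26.72/0.7424 = 35.9914 h.
Tank 1: C₁ = C_in(1 − e^(−t/τ₁)). Tank 2 (τ₁ ≠ τ₂): C₂ = C_in[1 − (τ₁ e^(−t/τ₁) − τ₂ e^(−t/τ₂))/(τ₁ − τ₂)].
At t = 27.57: e^(−t/τ₁) = 0.00529243, e^(−t/τ₂) = 0.464861.
C₂ = 0.5410·[1 − (5.25997·0.00529243 − 35.9914·0.464861)/(-30.7314)] = 0.5410·0.456480 = 0.246955 g/L.

0.2470 g/L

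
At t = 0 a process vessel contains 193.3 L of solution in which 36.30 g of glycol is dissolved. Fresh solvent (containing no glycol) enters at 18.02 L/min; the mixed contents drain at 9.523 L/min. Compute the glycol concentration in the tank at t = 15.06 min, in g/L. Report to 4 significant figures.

Let m(t) be the amount of glycol. Volume: V(t) = V₀ + (Q_in − Q_out) t = 193.3 + 8.49700 t; V(15.06) = 321.265 L.
Species balance (pure solvent in): dm/dt = −Q_out · m/V(t).
dm/m = −Q_out dt/(V₀ + 8.49700 t); integrating gives ln(m/m₀) = −(Q_out/(Q_in−Q_out)) ln(V/V₀).
m = m₀ (V₀/V)^(Q_out/(Q_in−Q_out)) = 36.30 × (193.3/321.265)^(1.12075) = 20.5416 g.
C = m/V = 20.5416/321.265 = 0.0639398 g/L.

0.06394 g/L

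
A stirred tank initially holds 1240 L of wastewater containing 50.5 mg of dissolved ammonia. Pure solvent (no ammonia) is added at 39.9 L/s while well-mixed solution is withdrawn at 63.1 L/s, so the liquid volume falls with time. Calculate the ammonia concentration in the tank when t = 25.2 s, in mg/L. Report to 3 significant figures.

0.0136 mg/L

Total volume: dV/dt = Q_in − Q_out = -23.200 L/s, so V(t) = 1240 − 23.200 t and V(25.2) = 655.36 L.
Species balance (pure solvent in): dm/dt = −Q_out · m/V(t).
dm/m = −Q_out dt/(V₀ − 23.200 t); integrating gives ln(m/m₀) = −(Q_out/(Q_in−Q_out)) ln(V/V₀).
m = m₀ (V₀/V)^(Q_out/(Q_in−Q_out)) = 50.5 × (1240/655.36)^(-2.7198) = 8.9137 mg.
C = m/V = 8.9137/655.36 = 0.013601 mg/L.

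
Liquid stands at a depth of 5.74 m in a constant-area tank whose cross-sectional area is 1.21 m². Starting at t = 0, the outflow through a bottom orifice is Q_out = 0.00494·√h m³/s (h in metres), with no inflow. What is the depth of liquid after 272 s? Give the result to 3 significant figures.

Unsteady balance on liquid volume: A dh/dt = −0.00494 √h.
Separate and integrate: 2(√h − √h₀) = −(0.00494/A) t.
√h = √5.74 − 0.00494·272/(2·1.21) = 2.3958 − 0.55524 = 1.8406.
h = 1.8406² = 3.3878 m.

3.39 m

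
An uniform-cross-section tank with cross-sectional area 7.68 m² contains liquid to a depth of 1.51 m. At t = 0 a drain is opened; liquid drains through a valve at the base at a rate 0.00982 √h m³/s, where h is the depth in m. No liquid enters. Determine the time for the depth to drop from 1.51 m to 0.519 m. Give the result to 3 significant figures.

Mass balance (ρ constant): A dh/dt = −0.00982 √h.
Separate and integrate: 2(√h − √h₀) = −(0.00982/A) t.
t = 2A(√h₀ − √h)/0.00982 = 2·7.68·(√1.51 − √0.519)/0.00982
  = 15.360 × (1.2288 − 0.72042) / 0.00982 = 795.22 s.

795 s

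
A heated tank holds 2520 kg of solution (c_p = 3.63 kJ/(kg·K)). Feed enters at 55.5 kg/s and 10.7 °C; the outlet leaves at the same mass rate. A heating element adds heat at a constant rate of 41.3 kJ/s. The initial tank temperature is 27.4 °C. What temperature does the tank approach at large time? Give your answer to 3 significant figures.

Energy balance: M c_p dT/dt = ṁ c_p (T_in − T) + 41.3.
At steady state dT/dt = 0 ⇒ T_ss = T_in + Q̇/(ṁ c_p) = 10.7 + 41.3/(55.5·3.63) = 10.905 °C.

10.9 °C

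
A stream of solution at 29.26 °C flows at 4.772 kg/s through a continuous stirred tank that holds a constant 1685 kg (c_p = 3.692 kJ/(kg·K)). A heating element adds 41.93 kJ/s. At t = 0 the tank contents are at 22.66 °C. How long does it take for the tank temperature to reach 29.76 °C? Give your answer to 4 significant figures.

552.2 s

Heat balance on the well-mixed liquid: M c_p dT/dt = ṁ c_p (T_in − T) + 41.93.
τ = M/ṁ = 353.101 s; T_ss = T_in + Q̇/(ṁ c_p) = 31.6399 °C.
T(t) = T_ss + (T₀ − T_ss) e^(−t/τ). Set T = 29.76:
e^(−t/τ) = (29.76 − 31.6399)/(22.66 − 31.6399) = 0.209347
t = −353.101 · ln(0.209347) = 552.166 s.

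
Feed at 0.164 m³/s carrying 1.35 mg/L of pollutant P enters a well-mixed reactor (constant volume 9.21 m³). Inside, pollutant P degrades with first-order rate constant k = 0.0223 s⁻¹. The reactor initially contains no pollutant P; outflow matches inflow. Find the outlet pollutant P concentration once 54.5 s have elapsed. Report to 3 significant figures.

0.532 mg/L

Species balance: V dC/dt = Q C_in − Q C − k V C.
This is linear with rate a = Q/V + k = 0.040107 s⁻¹.
C_ss = Q C_in/(Q + kV) = 0.59938 mg/L; C(t) = C_ss + (C₀ − C_ss) e^(−a t).
C(54.5) = 0.59938 + (-0.59938)·e^(−0.040107·54.5) = 0.59938 + (-0.59938)·0.11239 = 0.53202 mg/L.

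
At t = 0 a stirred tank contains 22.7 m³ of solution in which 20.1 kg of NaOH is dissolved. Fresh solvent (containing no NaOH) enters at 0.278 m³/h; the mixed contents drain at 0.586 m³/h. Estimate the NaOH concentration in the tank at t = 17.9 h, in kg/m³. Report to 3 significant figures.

0.689 kg/m³

Let m(t) be the amount of NaOH. Volume: V(t) = V₀ + (Q_in − Q_out) t = 22.7 − 0.30800 t; V(17.9) = 17.187 m³.
No NaOH enters, so dm/dt = −Q_out · (m/V).
dm/m = −Q_out dt/(V₀ − 0.30800 t); integrating gives ln(m/m₀) = −(Q_out/(Q_in−Q_out)) ln(V/V₀).
m = m₀ (V₀/V)^(Q_out/(Q_in−Q_out)) = 20.1 × (22.7/17.187)^(-1.9026) = 11.839 kg.
C = m/V = 11.839/17.187 = 0.68882 kg/m³.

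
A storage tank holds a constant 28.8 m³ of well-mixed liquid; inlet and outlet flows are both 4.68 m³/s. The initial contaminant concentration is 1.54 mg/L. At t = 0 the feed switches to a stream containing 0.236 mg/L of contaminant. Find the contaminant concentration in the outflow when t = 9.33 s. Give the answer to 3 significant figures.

Mass balance on the solute (V constant): V dC/dt = Q(C_in − C).
So dC/dt = (C_in − C)/τ with τ = V/Q = 28.8/4.68 = 6.1538 s.
Solution: C(t) = C_in + (C₀ − C_in) e^(−t/τ).
C(9.33) = 0.236 + (1.54 − 0.236)·e^(−9.33/6.1538) = 0.236 + (1.3040)·0.21956 = 0.52231 mg/L.

0.522 mg/L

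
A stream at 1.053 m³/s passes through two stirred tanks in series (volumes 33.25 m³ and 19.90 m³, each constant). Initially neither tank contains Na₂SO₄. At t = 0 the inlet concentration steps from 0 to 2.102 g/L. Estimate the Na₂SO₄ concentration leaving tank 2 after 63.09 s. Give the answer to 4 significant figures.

1.503 g/L

Species balance on tank i: dCᵢ/dt = (Cᵢ₋₁ − Cᵢ)/τᵢ with τᵢ = Vᵢ/Q.
τ₁ = 33.25/1.053 = 31.5764 s; τ₂ = 19.90/1.053 = 18.8984 s.
Solving the cascade with C₁(0)=C₂(0)=0 gives C₂(t) = C_in[1 − (τ₁ e^(−t/τ₁) − τ₂ e^(−t/τ₂))/(τ₁ − τ₂)].
At t = 63.09: e^(−t/τ₁) = 0.135605, e^(−t/τ₂) = 0.0354944.
C₂ = 2.102·[1 − (31.5764·0.135605 − 18.8984·0.0354944)/(12.6781)] = 2.102·0.715166 = 1.50328 g/L.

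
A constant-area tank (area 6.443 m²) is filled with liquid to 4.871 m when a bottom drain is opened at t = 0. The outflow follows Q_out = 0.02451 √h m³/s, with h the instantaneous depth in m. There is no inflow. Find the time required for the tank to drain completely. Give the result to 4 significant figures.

1160 s

A dh/dt = −Q_out = −0.02451 √h.
∫ h^(−1/2) dh = −(0.02451/A) ∫ dt, giving 2√h = 2√h₀ − (0.02451/A) t.
Set h = 0: 2√h₀ = (0.02451/A) t_empty ⇒ t_empty = 2A√h₀/0.02451.
t_empty = 2·6.443·√4.871/0.02451 = 12.8860·2.20703/0.02451 = 1160.34 s.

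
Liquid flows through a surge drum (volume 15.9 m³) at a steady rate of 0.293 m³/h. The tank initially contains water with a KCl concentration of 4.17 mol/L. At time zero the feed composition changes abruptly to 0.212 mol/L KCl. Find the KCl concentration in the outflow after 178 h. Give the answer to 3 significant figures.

Mass balance on the solute (V constant): V dC/dt = Q(C_in − C).
Time constant τ = V/Q = 15.9/0.293 = 54.266 h.
This is linear first-order; C(t) = C_in + (C₀ − C_in) e^(−t/τ).
C(178) = 0.212 + (4.17 − 0.212)·e^(−178/54.266) = 0.212 + (3.9580)·0.037624 = 0.36091 mol/L.

0.361 mol/L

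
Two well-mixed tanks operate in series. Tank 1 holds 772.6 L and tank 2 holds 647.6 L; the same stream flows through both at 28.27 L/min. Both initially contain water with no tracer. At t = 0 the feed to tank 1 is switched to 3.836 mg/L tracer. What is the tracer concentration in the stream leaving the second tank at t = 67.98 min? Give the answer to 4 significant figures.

Time constants: τᵢ = Vᵢ/Q for each well-mixed tank.
τ₁ = 772.6/28.27 = 27.3293 min; τ₂ = 647.6/28.27 = 22.9077 min.
Solving the cascade with C₁(0)=C₂(0)=0 gives C₂(t) = C_in[1 − (τ₁ e^(−t/τ₁) − τ₂ e^(−t/τ₂))/(τ₁ − τ₂)].
At t = 67.98: e^(−t/τ₁) = 0.0831227, e^(−t/τ₂) = 0.0514284.
C₂ = 3.836·[1 − (27.3293·0.0831227 − 22.9077·0.0514284)/(4.42165)] = 3.836·0.752676 = 2.88726 mg/L.

2.887 mg/L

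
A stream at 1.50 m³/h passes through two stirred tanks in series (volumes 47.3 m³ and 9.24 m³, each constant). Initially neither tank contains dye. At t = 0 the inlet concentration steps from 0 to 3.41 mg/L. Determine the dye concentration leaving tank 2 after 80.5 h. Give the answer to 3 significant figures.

Time constants: τᵢ = Vᵢ/Q for each well-mixed tank.
τ₁ = 47.3/1.50 = 31.533 h; τ₂ = 9.24/1.50 = 6.1600 h.
Tank 1: C₁ = C_in(1 − e^(−t/τ₁)). Tank 2 (τ₁ ≠ τ₂): C₂ = C_in[1 − (τ₁ e^(−t/τ₁) − τ₂ e^(−t/τ₂))/(τ₁ − τ₂)].
At t = 80.5: e^(−t/τ₁) = 0.077859, e^(−t/τ₂) = 2.1114e-06.
C₂ = 3.41·[1 − (31.533·0.077859 − 6.1600·2.1114e-06)/(25.373)] = 3.41·0.90324 = 3.0800 mg/L.

3.08 mg/L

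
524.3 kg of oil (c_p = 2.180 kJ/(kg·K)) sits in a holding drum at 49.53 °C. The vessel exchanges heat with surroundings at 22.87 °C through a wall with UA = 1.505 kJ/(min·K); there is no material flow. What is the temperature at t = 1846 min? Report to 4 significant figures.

25.22 °C

First-law balance (no shaft work): M c_p dT/dt = −UA(T − T_amb).
dT/dt = (T_ss − T)/τ with T_ss = T_amb = 22.8700 °C, τ = M c_p/UA = 524.3·2.180/1.505 = 759.451 min.
T approaches T_ss exponentially: T(t) = T_ss + (T₀ − T_ss) e^(−t/τ).
T(1846) = 22.8700 + (26.6600)·0.0879750 = 25.2154 °C.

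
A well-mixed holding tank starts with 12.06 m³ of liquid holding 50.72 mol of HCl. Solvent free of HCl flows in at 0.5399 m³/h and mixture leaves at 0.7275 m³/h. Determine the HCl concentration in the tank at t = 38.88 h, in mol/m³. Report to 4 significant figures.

Total volume: dV/dt = Q_in − Q_out = -0.187600 m³/h, so V(t) = 12.06 − 0.187600 t and V(38.88) = 4.76611 m³.
Solute balance: dm/dt = 0 − Q_out C = −Q_out m/V(t).
dm/m = −Q_out dt/(V₀ − 0.187600 t); integrating gives ln(m/m₀) = −(Q_out/(Q_in−Q_out)) ln(V/V₀).
m = m₀ (V₀/V)^(Q_out/(Q_in−Q_out)) = 50.72 × (12.06/4.76611)^(-3.87793) = 1.38568 mol.
C = m/V = 1.38568/4.76611 = 0.290736 mol/m³.

0.2907 mol/m³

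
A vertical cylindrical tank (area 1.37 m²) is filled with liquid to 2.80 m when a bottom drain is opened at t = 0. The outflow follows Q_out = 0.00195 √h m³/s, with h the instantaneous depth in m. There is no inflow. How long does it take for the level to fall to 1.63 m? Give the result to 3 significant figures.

557 s

A dh/dt = −Q_out = −0.00195 √h.
This is separable: 2 d(√h)/dt = −0.00195/A, so √h = √h₀ − (0.00195/(2A)) t.
t = 2A(√h₀ − √h)/0.00195 = 2·1.37·(√2.80 − √1.63)/0.00195
  = 2.7400 × (1.6733 − 1.2767) / 0.00195 = 557.28 s.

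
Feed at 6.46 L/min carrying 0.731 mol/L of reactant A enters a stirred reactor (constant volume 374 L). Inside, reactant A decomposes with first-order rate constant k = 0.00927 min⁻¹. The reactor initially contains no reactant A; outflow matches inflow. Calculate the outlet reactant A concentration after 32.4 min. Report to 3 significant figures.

V dC/dt = Q(C_in − C) − k V C.
This is linear with rate a = Q/V + k = 0.026543 min⁻¹.
C_ss = Q C_in/(Q + kV) = 0.47570 mol/L; C(t) = C_ss + (C₀ − C_ss) e^(−a t).
C(32.4) = 0.47570 + (-0.47570)·e^(−0.026543·32.4) = 0.47570 + (-0.47570)·0.42317 = 0.27440 mol/L.

0.274 mol/L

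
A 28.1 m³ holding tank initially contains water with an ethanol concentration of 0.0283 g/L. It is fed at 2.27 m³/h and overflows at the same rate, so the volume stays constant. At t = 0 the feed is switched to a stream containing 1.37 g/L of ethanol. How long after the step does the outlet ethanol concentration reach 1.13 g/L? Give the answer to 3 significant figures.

21.3 h

Species balance: V dC/dt = Q(C_in − C) ⇒ τ = V/Q = 12.379 h.
C(t) = C_in + (C₀ − C_in) e^(−t/τ). Set C = 1.13 and solve for t:
e^(−t/τ) = (C − C_in)/(C₀ − C_in) = (1.13 − 1.37)/(0.0283 − 1.37) = 0.17888
t = −τ ln(…) = 12.379 × 1.7211 = 21.305 h.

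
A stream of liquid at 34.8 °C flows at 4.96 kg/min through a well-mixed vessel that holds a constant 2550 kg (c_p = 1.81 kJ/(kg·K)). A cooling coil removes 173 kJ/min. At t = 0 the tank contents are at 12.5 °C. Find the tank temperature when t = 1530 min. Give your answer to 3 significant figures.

15.4 °C

M c_p dT/dt = ṁ c_p (T_in − T) − Q̇.
Rearrange: dT/dt = (T_ss − T)/τ with τ = M/ṁ = 514.11 min and T_ss = T_in − Q̇/(ṁ c_p) = 15.530 °C.
Solution: T(t) = T_ss + (T₀ − T_ss) e^(−t/τ).
T(1530) = 15.530 + (-3.0298)·e^(−1530/514.11) = 15.530 + (-3.0298)·0.050996 = 15.375 °C.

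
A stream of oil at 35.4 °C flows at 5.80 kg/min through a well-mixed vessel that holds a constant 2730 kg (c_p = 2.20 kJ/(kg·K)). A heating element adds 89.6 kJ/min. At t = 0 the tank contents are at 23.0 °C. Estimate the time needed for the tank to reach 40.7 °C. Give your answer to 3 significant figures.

Heat balance on the well-mixed liquid: M c_p dT/dt = ṁ c_p (T_in − T) + 89.6.
τ = M/ṁ = 470.69 min; T_ss = T_in + Q̇/(ṁ c_p) = 42.422 °C.
T(t) = T_ss + (T₀ − T_ss) e^(−t/τ). Set T = 40.7:
e^(−t/τ) = (40.7 − 42.422)/(23.0 − 42.422) = 0.088660
t = −470.69 · ln(0.088660) = 1140.5 min.

1140 min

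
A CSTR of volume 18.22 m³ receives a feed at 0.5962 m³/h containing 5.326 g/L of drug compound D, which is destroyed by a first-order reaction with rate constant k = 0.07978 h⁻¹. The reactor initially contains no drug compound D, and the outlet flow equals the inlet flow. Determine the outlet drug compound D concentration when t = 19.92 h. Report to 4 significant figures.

Accumulation = in − out − consumed: V dC/dt = Q C_in − Q C − k V C.
dC/dt = (Q/V) C_in − (Q/V + k) C; effective rate a = Q/V + k = 0.0327223 + 0.07978 = 0.112502 h⁻¹.
C_ss = Q C_in/(Q + kV) = 1.54911 g/L; C(t) = C_ss + (C₀ − C_ss) e^(−a t).
C(19.92) = 1.54911 + (-1.54911)·e^(−0.112502·19.92) = 1.54911 + (-1.54911)·0.106347 = 1.38437 g/L.

1.384 g/L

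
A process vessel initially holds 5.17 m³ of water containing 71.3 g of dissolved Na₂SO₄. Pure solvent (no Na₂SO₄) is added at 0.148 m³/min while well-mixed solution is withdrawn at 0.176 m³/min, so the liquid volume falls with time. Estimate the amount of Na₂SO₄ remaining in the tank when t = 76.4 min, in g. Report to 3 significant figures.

Let m(t) be the amount of Na₂SO₄. Volume: V(t) = V₀ + (Q_in − Q_out) t = 5.17 − 0.028000 t; V(76.4) = 3.0308 m³.
Solute balance: dm/dt = 0 − Q_out C = −Q_out m/V(t).
Separate: dm/m = −Q_out dt/V(t) ⇒ ln(m/m₀) = −(Q_out/(Q_in−Q_out)) ln(V/V₀).
m = m₀ (V₀/V)^(Q_out/(Q_in−Q_out)) = 71.3 × (5.17/3.0308)^(-6.2857) = 2.4844 g.

2.48 g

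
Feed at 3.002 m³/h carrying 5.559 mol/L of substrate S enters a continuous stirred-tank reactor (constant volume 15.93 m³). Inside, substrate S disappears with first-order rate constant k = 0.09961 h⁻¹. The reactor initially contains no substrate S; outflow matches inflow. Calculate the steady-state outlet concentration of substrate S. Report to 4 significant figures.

Accumulation = in − out − consumed: V dC/dt = Q C_in − Q C − k V C.
At steady state: 0 = Q C_in − (Q + kV) C_ss, so C_ss = Q C_in/(Q + kV).
C_ss = 3.002·5.559/(3.002 + 0.09961·15.93) = 16.6881/4.58879 = 3.63672 mol/L.

3.637 mol/L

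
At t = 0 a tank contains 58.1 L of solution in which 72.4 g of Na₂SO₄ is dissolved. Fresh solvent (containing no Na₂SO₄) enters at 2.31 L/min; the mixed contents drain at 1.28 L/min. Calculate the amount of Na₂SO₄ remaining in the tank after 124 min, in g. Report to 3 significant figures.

17.1 g

Let m(t) be the amount of Na₂SO₄. Volume: V(t) = V₀ + (Q_in − Q_out) t = 58.1 + 1.0300 t; V(124) = 185.82 L.
Species balance (pure solvent in): dm/dt = −Q_out · m/V(t).
Separate: dm/m = −Q_out dt/V(t) ⇒ ln(m/m₀) = −(Q_out/(Q_in−Q_out)) ln(V/V₀).
m = m₀ (V₀/V)^(Q_out/(Q_in−Q_out)) = 72.4 × (58.1/185.82)^(1.2427) = 17.071 g.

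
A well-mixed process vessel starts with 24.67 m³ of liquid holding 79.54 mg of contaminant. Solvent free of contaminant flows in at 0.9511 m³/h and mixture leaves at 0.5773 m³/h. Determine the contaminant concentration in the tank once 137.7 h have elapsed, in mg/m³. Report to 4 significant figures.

0.1832 mg/m³

Total volume: dV/dt = Q_in − Q_out = 0.373800 m³/h, so V(t) = 24.67 + 0.373800 t and V(137.7) = 76.1423 m³.
No contaminant enters, so dm/dt = −Q_out · (m/V).
dm/m = −Q_out dt/(V₀ + 0.373800 t); integrating gives ln(m/m₀) = −(Q_out/(Q_in−Q_out)) ln(V/V₀).
m = m₀ (V₀/V)^(Q_out/(Q_in−Q_out)) = 79.54 × (24.67/76.1423)^(1.54441) = 13.9529 mg.
C = m/V = 13.9529/76.1423 = 0.183248 mg/m³.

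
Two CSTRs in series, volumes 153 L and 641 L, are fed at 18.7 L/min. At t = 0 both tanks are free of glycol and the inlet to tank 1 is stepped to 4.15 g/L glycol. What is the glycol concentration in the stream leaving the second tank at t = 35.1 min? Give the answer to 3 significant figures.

2.21 g/L

Each tank obeys Vᵢ dCᵢ/dt = Q(Cᵢ₋₁ − Cᵢ), so τᵢ = Vᵢ/Q.
τ₁ = 153/18.7 = 8.1818 min; τ₂ = 641/18.7 = 34.278 min.
Solving the cascade with C₁(0)=C₂(0)=0 gives C₂(t) = C_in[1 − (τ₁ e^(−t/τ₁) − τ₂ e^(−t/τ₂))/(τ₁ − τ₂)].
At t = 35.1: e^(−t/τ₁) = 0.013705, e^(−t/τ₂) = 0.35916.
C₂ = 4.15·[1 − (8.1818·0.013705 − 34.278·0.35916)/(-26.096)] = 4.15·0.53253 = 2.2100 g/L.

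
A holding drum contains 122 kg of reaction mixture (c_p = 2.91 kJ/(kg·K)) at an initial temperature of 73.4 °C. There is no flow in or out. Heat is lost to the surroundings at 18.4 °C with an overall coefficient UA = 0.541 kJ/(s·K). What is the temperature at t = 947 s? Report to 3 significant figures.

M c_p dT/dt = −UA(T − T_amb).
dT/dt = (T_ss − T)/τ with T_ss = T_amb = 18.400 °C, τ = M c_p/UA = 122·2.91/0.541 = 656.23 s.
This is linear first-order; T(t) = T_ss + (T₀ − T_ss) e^(−t/τ).
T(947) = 18.400 + (55.000)·0.23620 = 31.391 °C.

31.4 °C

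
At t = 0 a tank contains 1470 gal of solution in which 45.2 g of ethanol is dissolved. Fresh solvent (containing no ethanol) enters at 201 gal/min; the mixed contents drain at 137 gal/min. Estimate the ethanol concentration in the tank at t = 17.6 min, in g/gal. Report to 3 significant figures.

0.00515 g/gal

Let m(t) be the amount of ethanol. Volume: V(t) = V₀ + (Q_in − Q_out) t = 1470 + 64.000 t; V(17.6) = 2596.4 gal.
Species balance (pure solvent in): dm/dt = −Q_out · m/V(t).
Separate: dm/m = −Q_out dt/V(t) ⇒ ln(m/m₀) = −(Q_out/(Q_in−Q_out)) ln(V/V₀).
m = m₀ (V₀/V)^(Q_out/(Q_in−Q_out)) = 45.2 × (1470/2596.4)^(2.1406) = 13.375 g.
C = m/V = 13.375/2596.4 = 0.0051513 g/gal.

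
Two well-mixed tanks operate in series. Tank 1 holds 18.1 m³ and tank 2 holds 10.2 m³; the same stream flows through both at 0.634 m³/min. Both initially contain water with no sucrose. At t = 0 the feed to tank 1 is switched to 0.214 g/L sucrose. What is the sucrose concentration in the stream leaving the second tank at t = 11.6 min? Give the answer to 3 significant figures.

Time constants: τᵢ = Vᵢ/Q for each well-mixed tank.
τ₁ = 18.1/0.634 = 28.549 min; τ₂ = 10.2/0.634 = 16.088 min.
Solving the cascade with C₁(0)=C₂(0)=0 gives C₂(t) = C_in[1 − (τ₁ e^(−t/τ₁) − τ₂ e^(−t/τ₂))/(τ₁ − τ₂)].
At t = 11.6: e^(−t/τ₁) = 0.66610, e^(−t/τ₂) = 0.48626.
C₂ = 0.214·[1 − (28.549·0.66610 − 16.088·0.48626)/(12.461)] = 0.214·0.10170 = 0.021765 g/L.

0.0218 g/L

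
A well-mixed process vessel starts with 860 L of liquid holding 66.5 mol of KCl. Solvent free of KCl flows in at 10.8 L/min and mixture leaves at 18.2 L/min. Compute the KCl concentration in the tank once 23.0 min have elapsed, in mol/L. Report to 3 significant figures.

0.0560 mol/L

Let m(t) be the amount of KCl. Volume: V(t) = V₀ + (Q_in − Q_out) t = 860 − 7.4000 t; V(23.0) = 689.80 L.
Solute balance: dm/dt = 0 − Q_out C = −Q_out m/V(t).
dm/m = −Q_out dt/(V₀ − 7.4000 t); integrating gives ln(m/m₀) = −(Q_out/(Q_in−Q_out)) ln(V/V₀).
m = m₀ (V₀/V)^(Q_out/(Q_in−Q_out)) = 66.5 × (860/689.80)^(-2.4595) = 38.660 mol.
C = m/V = 38.660/689.80 = 0.056046 mol/L.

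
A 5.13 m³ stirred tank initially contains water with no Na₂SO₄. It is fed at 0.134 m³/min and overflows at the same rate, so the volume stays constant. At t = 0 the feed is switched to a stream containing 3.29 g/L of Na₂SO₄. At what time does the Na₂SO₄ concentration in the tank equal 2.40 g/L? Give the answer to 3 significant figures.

Accumulation = in − out for the solute gives V dC/dt = Q(C_in − C), so τ = V/Q = 38.284 min.
C(t) = C_in + (C₀ − C_in) e^(−t/τ). Set C = 2.40 and solve for t:
e^(−t/τ) = (C − C_in)/(C₀ − C_in) = (2.40 − 3.29)/(0 − 3.29) = 0.27052
t = −τ ln(…) = 38.284 × 1.3074 = 50.053 min.

50.1 min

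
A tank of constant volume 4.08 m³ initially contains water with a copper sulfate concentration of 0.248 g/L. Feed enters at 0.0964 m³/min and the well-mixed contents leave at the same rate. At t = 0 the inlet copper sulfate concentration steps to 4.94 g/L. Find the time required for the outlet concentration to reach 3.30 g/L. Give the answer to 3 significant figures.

44.5 min

Species balance: V dC/dt = Q(C_in − C) ⇒ τ = V/Q = 42.324 min.
C(t) = C_in + (C₀ − C_in) e^(−t/τ). Set C = 3.30 and solve for t:
e^(−t/τ) = (C − C_in)/(C₀ − C_in) = (3.30 − 4.94)/(0.248 − 4.94) = 0.34953
t = −τ ln(…) = 42.324 × 1.0512 = 44.489 min.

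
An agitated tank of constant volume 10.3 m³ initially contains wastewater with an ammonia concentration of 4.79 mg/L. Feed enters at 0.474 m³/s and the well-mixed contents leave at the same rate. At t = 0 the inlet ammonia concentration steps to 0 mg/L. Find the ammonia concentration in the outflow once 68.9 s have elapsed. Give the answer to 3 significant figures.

Unsteady species balance (constant V, well mixed): V dC/dt = Q(C_in − C).
So dC/dt = (C_in − C)/τ with τ = V/Q = 10.3/0.474 = 21.730 s.
Solution: C(t) = C_in + (C₀ − C_in) e^(−t/τ).
C(68.9) = 0 + (4.79 − 0)·e^(−68.9/21.730) = 0 + (4.7900)·0.041973 = 0.20105 mg/L.

0.201 mg/L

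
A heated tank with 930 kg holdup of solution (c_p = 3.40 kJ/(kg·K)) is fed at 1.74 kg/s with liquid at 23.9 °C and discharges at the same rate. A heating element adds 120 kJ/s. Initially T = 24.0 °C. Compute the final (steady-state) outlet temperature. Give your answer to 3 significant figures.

44.2 °C

Energy balance: M c_p dT/dt = ṁ c_p (T_in − T) + 120.
At steady state dT/dt = 0 ⇒ T_ss = T_in + Q̇/(ṁ c_p) = 23.9 + 120/(1.74·3.40) = 44.184 °C.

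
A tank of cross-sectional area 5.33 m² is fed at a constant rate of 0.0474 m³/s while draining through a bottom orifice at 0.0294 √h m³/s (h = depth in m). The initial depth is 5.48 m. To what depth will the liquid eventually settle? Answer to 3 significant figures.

Level balance: A dh/dt = 0.0474 − 0.0294 √h. Setting dh/dt = 0:
Q_in = 0.0294 √h_ss ⇒ √h_ss = 0.0474/0.0294 = 1.6122.
h_ss = 1.6122² = 2.5993 m. (Since h₀ = 5.48 m > h_ss, the level will fall toward this value.)

2.60 m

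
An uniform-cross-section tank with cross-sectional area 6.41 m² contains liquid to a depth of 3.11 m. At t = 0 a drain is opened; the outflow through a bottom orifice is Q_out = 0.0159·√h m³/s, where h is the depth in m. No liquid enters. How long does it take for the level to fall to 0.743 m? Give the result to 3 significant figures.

With no inflow, A dh/dt = −0.0159 √h.
This is separable: 2 d(√h)/dt = −0.0159/A, so √h = √h₀ − (0.0159/(2A)) t.
t = 2A(√h₀ − √h)/0.0159 = 2·6.41·(√3.11 − √0.743)/0.0159
  = 12.820 × (1.7635 − 0.86197) / 0.0159 = 726.91 s.

727 s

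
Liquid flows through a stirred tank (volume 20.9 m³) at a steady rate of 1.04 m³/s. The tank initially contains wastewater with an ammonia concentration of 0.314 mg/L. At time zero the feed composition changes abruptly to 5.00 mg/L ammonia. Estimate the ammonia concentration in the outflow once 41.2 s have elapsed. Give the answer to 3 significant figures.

4.40 mg/L

Species balance on the tank: V dC/dt = Q(C_in − C).
Rewrite as dC/dt + C/τ = C_in/τ, τ = V/Q = 20.096 s.
C approaches C_in exponentially: C(t) = C_in + (C₀ − C_in) e^(−t/τ).
C(41.2) = 5.00 + (0.314 − 5.00)·e^(−41.2/20.096) = 5.00 + (-4.6860)·0.12872 = 4.3968 mg/L.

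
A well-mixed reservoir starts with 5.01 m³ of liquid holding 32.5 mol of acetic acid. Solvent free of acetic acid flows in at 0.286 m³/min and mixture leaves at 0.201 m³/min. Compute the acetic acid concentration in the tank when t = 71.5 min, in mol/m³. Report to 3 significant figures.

0.448 mol/m³

Total volume: dV/dt = Q_in − Q_out = 0.085000 m³/min, so V(t) = 5.01 + 0.085000 t and V(71.5) = 11.087 m³.
No acetic acid enters, so dm/dt = −Q_out · (m/V).
dm/m = −Q_out dt/(V₀ + 0.085000 t); integrating gives ln(m/m₀) = −(Q_out/(Q_in−Q_out)) ln(V/V₀).
m = m₀ (V₀/V)^(Q_out/(Q_in−Q_out)) = 32.5 × (5.01/11.087)^(2.3647) = 4.9667 mol.
C = m/V = 4.9667/11.087 = 0.44796 mol/m³.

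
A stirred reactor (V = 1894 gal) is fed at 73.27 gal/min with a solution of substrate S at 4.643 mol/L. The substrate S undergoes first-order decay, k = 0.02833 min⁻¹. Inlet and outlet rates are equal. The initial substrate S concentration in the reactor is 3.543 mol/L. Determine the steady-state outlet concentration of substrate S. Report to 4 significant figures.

2.680 mol/L

Accumulation = in − out − consumed: V dC/dt = Q C_in − Q C − k V C.
At steady state: 0 = Q C_in − (Q + kV) C_ss, so C_ss = Q C_in/(Q + kV).
C_ss = 73.27·4.643/(73.27 + 0.02833·1894) = 340.193/126.927 = 2.68022 mol/L.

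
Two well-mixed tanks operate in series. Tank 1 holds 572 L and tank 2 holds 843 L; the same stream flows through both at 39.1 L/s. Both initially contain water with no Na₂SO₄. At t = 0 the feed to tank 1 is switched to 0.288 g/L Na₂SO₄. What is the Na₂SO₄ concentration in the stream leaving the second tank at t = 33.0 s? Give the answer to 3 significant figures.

Time constants: τᵢ = Vᵢ/Q for each well-mixed tank.
τ₁ = 572/39.1 = 14.629 s; τ₂ = 843/39.1 = 21.560 s.
Tank 1: C₁ = C_in(1 − e^(−t/τ₁)). Tank 2 (τ₁ ≠ τ₂): C₂ = C_in[1 − (τ₁ e^(−t/τ₁) − τ₂ e^(−t/τ₂))/(τ₁ − τ₂)].
At t = 33.0: e^(−t/τ₁) = 0.10479, e^(−t/τ₂) = 0.21640.
C₂ = 0.288·[1 − (14.629·0.10479 − 21.560·0.21640)/(-6.9309)] = 0.288·0.54802 = 0.15783 g/L.

0.158 g/L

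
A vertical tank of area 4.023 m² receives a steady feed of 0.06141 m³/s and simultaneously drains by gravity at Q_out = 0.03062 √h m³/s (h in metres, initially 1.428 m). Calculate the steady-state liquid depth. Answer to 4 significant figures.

A dh/dt = Q_in − 0.03062 √h. Steady state requires inflow = outflow:
Q_in = 0.03062 √h_ss ⇒ √h_ss = 0.06141/0.03062 = 2.00555.
h_ss = 2.00555² = 4.02224 m. (Since h₀ = 1.428 m < h_ss, the level will rise toward this value.)

4.022 m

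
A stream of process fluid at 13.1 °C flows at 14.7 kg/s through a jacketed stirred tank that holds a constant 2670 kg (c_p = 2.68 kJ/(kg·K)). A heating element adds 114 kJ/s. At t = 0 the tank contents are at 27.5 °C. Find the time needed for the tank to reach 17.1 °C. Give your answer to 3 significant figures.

M c_p dT/dt = ṁ c_p (T_in − T) + Q̇.
τ = M/ṁ = 181.63 s; T_ss = T_in + Q̇/(ṁ c_p) = 15.994 °C.
T(t) = T_ss + (T₀ − T_ss) e^(−t/τ). Set T = 17.1:
e^(−t/τ) = (17.1 − 15.994)/(27.5 − 15.994) = 0.096148
t = −181.63 · ln(0.096148) = 425.36 s.

425 s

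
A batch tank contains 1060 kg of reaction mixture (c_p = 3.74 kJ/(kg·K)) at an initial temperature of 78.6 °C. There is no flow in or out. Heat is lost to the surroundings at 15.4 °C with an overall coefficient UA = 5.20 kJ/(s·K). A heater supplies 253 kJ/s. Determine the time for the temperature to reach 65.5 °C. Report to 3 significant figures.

M c_p dT/dt = −UA(T − T_amb) + Q̇.
τ = M c_p/UA = 762.38 s; T_ss = T_amb + Q̇/UA = 15.4 + 253/5.20 = 64.054 °C.
T(t) = T_ss + (T₀ − T_ss)e^(−t/τ); set T = 65.5:
t = −τ ln[(T − T_ss)/(T₀ − T_ss)] = −762.38 · ln(0.099418) = 1759.9 s.

1760 s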